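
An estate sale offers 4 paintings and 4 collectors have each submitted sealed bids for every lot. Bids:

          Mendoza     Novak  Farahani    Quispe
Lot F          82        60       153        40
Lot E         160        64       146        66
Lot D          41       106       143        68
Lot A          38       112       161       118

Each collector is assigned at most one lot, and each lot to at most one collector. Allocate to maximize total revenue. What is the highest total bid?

Max total: $537

Optimal: Mendoza→Lot E ($160), Novak→Lot D ($106), Farahani→Lot F ($153), Quispe→Lot A ($118) — total 160+106+153+118 = $537.
Row-greedy (each collector in turn takes its best remaining lot) gives $493, worse by 44.
Next-best assignment: Mendoza→Lot E, Novak→Lot A, Farahani→Lot F, Quispe→Lot D = $493.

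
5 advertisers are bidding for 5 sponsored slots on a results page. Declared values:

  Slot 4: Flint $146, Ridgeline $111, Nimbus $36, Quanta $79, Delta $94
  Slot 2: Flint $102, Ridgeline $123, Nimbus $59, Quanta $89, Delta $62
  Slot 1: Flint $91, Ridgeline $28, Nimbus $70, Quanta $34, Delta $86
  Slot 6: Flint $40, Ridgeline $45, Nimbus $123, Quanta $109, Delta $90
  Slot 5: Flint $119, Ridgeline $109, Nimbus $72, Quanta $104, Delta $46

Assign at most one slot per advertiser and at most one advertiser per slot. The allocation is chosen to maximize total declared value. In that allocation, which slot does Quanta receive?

This is a one-to-one assignment (maximum-weight bipartite matching).
Optimal: Flint→Slot 4 ($146), Ridgeline→Slot 2 ($123), Nimbus→Slot 6 ($123), Quanta→Slot 5 ($104), Delta→Slot 1 ($86) — total 146+123+123+104+86 = $582.
Swapping Quanta↔Flint (Quanta→Slot 4 $79, Flint→Slot 5 $119) loses 52.
Quanta's own top slot is Slot 6 ($109), but forcing Quanta→Slot 6 and reassigning the rest optimally gives only $536 — worse by 46.

Quanta receives Slot 5.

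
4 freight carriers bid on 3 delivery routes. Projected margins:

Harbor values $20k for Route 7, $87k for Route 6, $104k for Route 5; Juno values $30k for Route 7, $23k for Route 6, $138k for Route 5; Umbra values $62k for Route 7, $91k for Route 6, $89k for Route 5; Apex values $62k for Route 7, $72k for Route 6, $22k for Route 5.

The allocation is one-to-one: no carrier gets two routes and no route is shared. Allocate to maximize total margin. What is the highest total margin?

Optimal: Apex→Route 7 ($62k), Umbra→Route 6 ($91k), Juno→Route 5 ($138k) — total 62+91+138 = $291k.
Row-greedy (each carrier in turn takes its best remaining route) gives $225k, worse by 66.

Maximum total: $291k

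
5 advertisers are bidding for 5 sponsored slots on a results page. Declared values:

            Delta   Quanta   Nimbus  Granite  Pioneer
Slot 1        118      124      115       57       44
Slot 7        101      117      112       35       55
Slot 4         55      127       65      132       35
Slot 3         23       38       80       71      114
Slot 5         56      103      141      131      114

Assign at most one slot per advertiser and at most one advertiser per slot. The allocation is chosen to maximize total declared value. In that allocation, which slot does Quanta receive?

Quanta receives Slot 7.

This is a one-to-one assignment (maximum-weight bipartite matching).
Optimal: Delta→Slot 1 ($118), Quanta→Slot 7 ($117), Nimbus→Slot 5 ($141), Granite→Slot 4 ($132), Pioneer→Slot 3 ($114) — total 118+117+141+132+114 = $622.
Column-greedy (each slot in turn goes to its best remaining advertiser) gives $538, worse by 84.
Next-best assignment: Delta→Slot 7, Quanta→Slot 1, Nimbus→Slot 5, Granite→Slot 4, Pioneer→Slot 3 = $612.
Quanta's own top slot is Slot 4 ($127), but forcing Quanta→Slot 4 and reassigning the rest optimally gives only $602 — worse by 20.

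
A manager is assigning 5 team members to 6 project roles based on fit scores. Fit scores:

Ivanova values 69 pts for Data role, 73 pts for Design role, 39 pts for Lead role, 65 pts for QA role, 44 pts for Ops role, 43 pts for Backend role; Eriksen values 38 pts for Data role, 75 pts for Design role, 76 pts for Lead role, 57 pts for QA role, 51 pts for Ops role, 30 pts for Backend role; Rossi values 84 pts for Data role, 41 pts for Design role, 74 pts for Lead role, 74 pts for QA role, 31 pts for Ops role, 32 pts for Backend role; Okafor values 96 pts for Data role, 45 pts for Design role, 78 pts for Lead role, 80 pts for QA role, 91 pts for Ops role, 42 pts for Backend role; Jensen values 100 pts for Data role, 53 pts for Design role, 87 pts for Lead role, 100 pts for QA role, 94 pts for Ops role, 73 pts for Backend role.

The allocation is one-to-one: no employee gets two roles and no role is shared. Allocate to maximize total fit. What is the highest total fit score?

Optimal: Ivanova→Design role (73 pts), Eriksen→Lead role (76 pts), Rossi→Data role (84 pts), Okafor→Ops role (91 pts), Jensen→QA role (100 pts) — total 73+76+84+91+100 = 424 pts.
Max-entry greedy (repeatedly take the single best remaining cell) gives 414 pts, worse by 10.
Next-best assignment: Ivanova→Design role, Eriksen→Lead role, Rossi→QA role, Okafor→Ops role, Jensen→Data role = 414 pts.
Swapping Rossi↔Ivanova (Rossi→Design role 41 pts, Ivanova→Data role 69 pts) loses 47.
Every other assignment is strictly worse.

Maximum total: 424 pts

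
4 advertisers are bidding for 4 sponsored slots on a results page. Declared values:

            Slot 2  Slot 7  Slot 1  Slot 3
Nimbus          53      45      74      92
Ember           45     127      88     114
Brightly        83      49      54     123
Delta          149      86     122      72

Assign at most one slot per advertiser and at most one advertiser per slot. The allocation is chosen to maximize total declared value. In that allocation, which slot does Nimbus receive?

Treat this as an assignment problem: match each advertiser to one slot.
Optimal: Nimbus→Slot 1 ($74), Ember→Slot 7 ($127), Brightly→Slot 3 ($123), Delta→Slot 2 ($149) — total 74+127+123+149 = $473.
Row-greedy (each advertiser in turn takes its best remaining slot) gives $424, worse by 49.
Swapping Ember↔Nimbus (Ember→Slot 1 $88, Nimbus→Slot 7 $45) loses 68.
Nimbus's own top slot is Slot 3 ($92), but forcing Nimbus→Slot 3 and reassigning the rest optimally gives only $424 — worse by 49.

Nimbus receives Slot 1.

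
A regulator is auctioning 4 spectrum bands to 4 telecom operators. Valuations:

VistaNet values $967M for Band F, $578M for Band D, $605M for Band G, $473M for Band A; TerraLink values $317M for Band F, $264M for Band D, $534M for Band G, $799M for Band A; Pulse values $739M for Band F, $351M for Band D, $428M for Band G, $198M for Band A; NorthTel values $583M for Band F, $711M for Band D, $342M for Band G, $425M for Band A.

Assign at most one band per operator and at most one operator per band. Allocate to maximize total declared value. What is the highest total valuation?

Optimal: VistaNet→Band F ($967M), TerraLink→Band A ($799M), Pulse→Band G ($428M), NorthTel→Band D ($711M) — total 967+799+428+711 = $2905M.
Column-greedy (each band in turn goes to its best remaining operator) gives $2410M, worse by 495.
Next-best assignment: VistaNet→Band G, TerraLink→Band A, Pulse→Band F, NorthTel→Band D = $2854M.

Max total: $2905M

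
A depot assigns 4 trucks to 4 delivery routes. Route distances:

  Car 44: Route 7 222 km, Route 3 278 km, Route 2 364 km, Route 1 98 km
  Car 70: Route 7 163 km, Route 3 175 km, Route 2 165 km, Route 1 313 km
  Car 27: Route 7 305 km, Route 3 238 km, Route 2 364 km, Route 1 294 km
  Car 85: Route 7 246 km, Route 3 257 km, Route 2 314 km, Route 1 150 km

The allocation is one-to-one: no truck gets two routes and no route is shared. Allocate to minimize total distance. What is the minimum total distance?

Minimum total: 747 km

Optimal: Car 44→Route 1 (98 km), Car 70→Route 2 (165 km), Car 27→Route 3 (238 km), Car 85→Route 7 (246 km) — total 98+165+238+246 = 747 km.
Min-entry greedy (repeatedly take the single cheapest remaining cell) gives 813 km, worse by 66.
Next-best assignment: Car 44→Route 7, Car 70→Route 2, Car 27→Route 3, Car 85→Route 1 = 775 km.
Checked against all permutations: 747 km is optimal.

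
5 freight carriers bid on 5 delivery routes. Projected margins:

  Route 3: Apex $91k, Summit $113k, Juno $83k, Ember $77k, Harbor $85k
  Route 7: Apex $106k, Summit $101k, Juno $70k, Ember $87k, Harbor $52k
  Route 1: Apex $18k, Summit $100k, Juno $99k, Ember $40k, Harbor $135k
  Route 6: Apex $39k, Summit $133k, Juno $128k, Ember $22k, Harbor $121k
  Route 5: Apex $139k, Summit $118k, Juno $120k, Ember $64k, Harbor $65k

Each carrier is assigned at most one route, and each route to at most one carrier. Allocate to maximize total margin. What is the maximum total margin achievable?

Optimal: Apex→Route 5 ($139k), Summit→Route 3 ($113k), Juno→Route 6 ($128k), Ember→Route 7 ($87k), Harbor→Route 1 ($135k) — total 139+113+128+87+135 = $602k.
Row-greedy (each carrier in turn takes its best remaining route) gives $543k, worse by 59.
Next-best assignment: Apex→Route 5, Summit→Route 7, Juno→Route 6, Ember→Route 3, Harbor→Route 1 = $580k.
Checked against all permutations: $602k is optimal.

Maximum total: $602k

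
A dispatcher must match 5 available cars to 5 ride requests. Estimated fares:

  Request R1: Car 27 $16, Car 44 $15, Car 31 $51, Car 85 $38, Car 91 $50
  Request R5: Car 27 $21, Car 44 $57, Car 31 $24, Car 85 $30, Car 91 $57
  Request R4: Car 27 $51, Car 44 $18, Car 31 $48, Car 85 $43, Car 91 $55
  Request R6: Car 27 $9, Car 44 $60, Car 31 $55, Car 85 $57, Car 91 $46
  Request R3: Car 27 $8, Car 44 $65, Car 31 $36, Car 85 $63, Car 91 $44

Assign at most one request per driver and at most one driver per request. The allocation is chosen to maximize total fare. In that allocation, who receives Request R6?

Car 44 receives Request R6.

This is a one-to-one assignment (maximum-weight bipartite matching).
Optimal: Car 27→Request R4 ($51), Car 44→Request R6 ($60), Car 31→Request R1 ($51), Car 85→Request R3 ($63), Car 91→Request R5 ($57) — total 51+60+51+63+57 = $282.
Column-greedy (each request in turn goes to its best remaining driver) gives $228, worse by 54.
Checked against all permutations: $282 is optimal.
Car 44's own top request is Request R3 ($65), but forcing Car 44→Request R3 and reassigning the rest optimally gives only $281 — worse by 1.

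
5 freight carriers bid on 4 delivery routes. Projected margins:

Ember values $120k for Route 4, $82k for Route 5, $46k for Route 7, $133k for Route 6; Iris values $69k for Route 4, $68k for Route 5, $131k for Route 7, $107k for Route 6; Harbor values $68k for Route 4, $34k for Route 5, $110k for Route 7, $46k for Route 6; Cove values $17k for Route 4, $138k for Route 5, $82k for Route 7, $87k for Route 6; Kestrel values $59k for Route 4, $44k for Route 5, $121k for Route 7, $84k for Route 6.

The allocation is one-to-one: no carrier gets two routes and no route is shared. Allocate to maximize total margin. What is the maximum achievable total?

Optimal: Ember→Route 4 ($120k), Cove→Route 5 ($138k), Kestrel→Route 7 ($121k), Iris→Route 6 ($107k) — total 120+138+121+107 = $486k.
Column-greedy (each route in turn goes to its best remaining carrier) gives $473k, worse by 13.
Next-best assignment: Ember→Route 4, Cove→Route 5, Harbor→Route 7, Iris→Route 6 = $475k.
Swapping Cove↔Kestrel (Cove→Route 7 $82k, Kestrel→Route 5 $44k) loses 133.

Max total: $486k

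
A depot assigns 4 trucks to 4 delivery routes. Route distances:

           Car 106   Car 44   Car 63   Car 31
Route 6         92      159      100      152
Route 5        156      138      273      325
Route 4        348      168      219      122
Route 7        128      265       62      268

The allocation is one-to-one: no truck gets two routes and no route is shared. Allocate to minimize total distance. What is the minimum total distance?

Treat this as an assignment problem: match each truck to one route.
Optimal: Car 106→Route 6 (92 km), Car 44→Route 5 (138 km), Car 63→Route 7 (62 km), Car 31→Route 4 (122 km) — total 92+138+62+122 = 414 km.
Swapping Car 106↔Car 44 (Car 106→Route 5 156 km, Car 44→Route 6 159 km) adds 85.

Min total: 414 km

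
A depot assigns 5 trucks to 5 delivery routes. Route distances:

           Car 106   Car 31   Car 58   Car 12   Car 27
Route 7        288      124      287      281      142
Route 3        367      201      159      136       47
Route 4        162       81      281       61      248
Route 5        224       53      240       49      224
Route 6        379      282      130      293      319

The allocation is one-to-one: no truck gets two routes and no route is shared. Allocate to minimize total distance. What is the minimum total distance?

This is the linear assignment problem.
Optimal: Car 106→Route 4 (162 km), Car 31→Route 7 (124 km), Car 58→Route 6 (130 km), Car 12→Route 5 (49 km), Car 27→Route 3 (47 km) — total 162+124+130+49+47 = 512 km.
Column-greedy (each route in turn goes to its cheapest remaining truck) gives 586 km, worse by 74.
Checked against all permutations: 512 km is optimal.

Minimum total: 512 km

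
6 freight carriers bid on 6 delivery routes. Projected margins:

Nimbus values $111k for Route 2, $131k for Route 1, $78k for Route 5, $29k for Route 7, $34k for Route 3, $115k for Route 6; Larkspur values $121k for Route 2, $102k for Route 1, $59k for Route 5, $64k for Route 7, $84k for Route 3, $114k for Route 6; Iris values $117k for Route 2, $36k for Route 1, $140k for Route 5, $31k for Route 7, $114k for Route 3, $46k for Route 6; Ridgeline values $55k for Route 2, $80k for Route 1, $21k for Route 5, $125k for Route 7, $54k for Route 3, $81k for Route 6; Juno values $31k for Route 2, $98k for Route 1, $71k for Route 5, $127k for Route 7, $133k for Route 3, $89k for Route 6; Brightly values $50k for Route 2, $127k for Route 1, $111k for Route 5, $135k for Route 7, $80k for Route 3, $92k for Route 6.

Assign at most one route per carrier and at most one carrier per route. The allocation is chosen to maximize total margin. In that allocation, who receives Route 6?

Nimbus receives Route 6.

Optimal: Nimbus→Route 6 ($115k), Larkspur→Route 2 ($121k), Iris→Route 5 ($140k), Ridgeline→Route 7 ($125k), Juno→Route 3 ($133k), Brightly→Route 1 ($127k) — total 115+121+140+125+133+127 = $761k.
Max-entry greedy (repeatedly take the single best remaining cell) gives $741k, worse by 20.
Swapping Ridgeline↔Nimbus (Ridgeline→Route 6 $81k, Nimbus→Route 7 $29k) loses 130.
Nimbus's own top route is Route 1 ($131k), but forcing Nimbus→Route 1 and reassigning the rest optimally gives only $742k — worse by 19.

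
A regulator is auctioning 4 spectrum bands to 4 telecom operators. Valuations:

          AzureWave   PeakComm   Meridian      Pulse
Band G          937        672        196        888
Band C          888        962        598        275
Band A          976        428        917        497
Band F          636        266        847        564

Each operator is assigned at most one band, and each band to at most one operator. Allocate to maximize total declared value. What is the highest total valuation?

Max total: $3673M

This is a one-to-one assignment (maximum-weight bipartite matching).
Optimal: AzureWave→Band A ($976M), PeakComm→Band C ($962M), Meridian→Band F ($847M), Pulse→Band G ($888M) — total 976+962+847+888 = $3673M.
Column-greedy (each band in turn goes to its best remaining operator) gives $3380M, worse by 293.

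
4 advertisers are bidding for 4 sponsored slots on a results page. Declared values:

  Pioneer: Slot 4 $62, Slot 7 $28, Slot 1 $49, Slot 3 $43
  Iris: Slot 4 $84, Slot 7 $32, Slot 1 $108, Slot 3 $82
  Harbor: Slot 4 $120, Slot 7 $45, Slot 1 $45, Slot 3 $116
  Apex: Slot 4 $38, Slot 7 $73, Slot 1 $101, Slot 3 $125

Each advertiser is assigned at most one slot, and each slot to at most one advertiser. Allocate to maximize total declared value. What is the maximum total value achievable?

Maximum total: $381

Optimal: Pioneer→Slot 7 ($28), Iris→Slot 1 ($108), Harbor→Slot 4 ($120), Apex→Slot 3 ($125) — total 28+108+120+125 = $381.
Column-greedy (each slot in turn goes to its best remaining advertiser) gives $344, worse by 37.
Next-best assignment: Pioneer→Slot 4, Iris→Slot 1, Harbor→Slot 3, Apex→Slot 7 = $359.
Swapping Iris↔Pioneer (Iris→Slot 7 $32, Pioneer→Slot 1 $49) loses 55.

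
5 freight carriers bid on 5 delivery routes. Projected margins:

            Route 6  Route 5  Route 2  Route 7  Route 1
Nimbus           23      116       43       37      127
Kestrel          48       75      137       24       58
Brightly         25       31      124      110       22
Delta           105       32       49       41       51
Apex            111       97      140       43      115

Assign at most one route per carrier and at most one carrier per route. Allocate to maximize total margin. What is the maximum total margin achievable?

Max total: $583k

Optimal: Nimbus→Route 5 ($116k), Kestrel→Route 2 ($137k), Brightly→Route 7 ($110k), Delta→Route 6 ($105k), Apex→Route 1 ($115k) — total 116+137+110+105+115 = $583k.
Next-best assignment: Nimbus→Route 1, Kestrel→Route 2, Brightly→Route 7, Delta→Route 6, Apex→Route 5 = $576k.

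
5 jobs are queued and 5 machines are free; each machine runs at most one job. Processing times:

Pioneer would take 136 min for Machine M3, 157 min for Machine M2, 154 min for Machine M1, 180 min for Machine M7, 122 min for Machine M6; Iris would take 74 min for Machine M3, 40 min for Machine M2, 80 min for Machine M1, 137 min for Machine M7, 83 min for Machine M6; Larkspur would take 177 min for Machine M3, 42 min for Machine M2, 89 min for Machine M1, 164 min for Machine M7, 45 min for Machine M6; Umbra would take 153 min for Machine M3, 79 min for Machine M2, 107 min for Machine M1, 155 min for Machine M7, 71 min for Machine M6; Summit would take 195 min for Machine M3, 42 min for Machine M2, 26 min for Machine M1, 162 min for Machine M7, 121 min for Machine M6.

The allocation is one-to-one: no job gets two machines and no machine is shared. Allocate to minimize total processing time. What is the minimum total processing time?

Min total: 393 min

This is a one-to-one assignment (minimum-cost bipartite matching).
Optimal: Pioneer→Machine M7 (180 min), Iris→Machine M3 (74 min), Larkspur→Machine M2 (42 min), Umbra→Machine M6 (71 min), Summit→Machine M1 (26 min) — total 180+74+42+71+26 = 393 min.
Min-entry greedy (repeatedly take the single cheapest remaining cell) gives 402 min, worse by 9.
Next-best assignment: Pioneer→Machine M3, Iris→Machine M2, Larkspur→Machine M6, Umbra→Machine M7, Summit→Machine M1 = 402 min.
No other one-to-one assignment undercuts 393 min.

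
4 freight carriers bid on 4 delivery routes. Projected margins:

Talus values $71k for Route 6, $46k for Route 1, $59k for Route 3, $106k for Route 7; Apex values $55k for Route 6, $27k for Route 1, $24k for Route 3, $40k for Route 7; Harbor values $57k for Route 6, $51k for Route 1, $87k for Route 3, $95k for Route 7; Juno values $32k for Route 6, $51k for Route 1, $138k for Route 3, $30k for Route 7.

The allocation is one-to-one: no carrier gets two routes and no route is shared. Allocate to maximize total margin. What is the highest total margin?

This is a one-to-one assignment (maximum-weight bipartite matching).
Optimal: Talus→Route 7 ($106k), Apex→Route 6 ($55k), Harbor→Route 1 ($51k), Juno→Route 3 ($138k) — total 106+55+51+138 = $350k.
Max-entry greedy (repeatedly take the single best remaining cell) gives $328k, worse by 22.
Next-best assignment: Talus→Route 1, Apex→Route 6, Harbor→Route 7, Juno→Route 3 = $334k.
Swapping Apex↔Talus (Apex→Route 7 $40k, Talus→Route 6 $71k) loses 50.
Every other assignment is strictly worse.

Maximum total: $350k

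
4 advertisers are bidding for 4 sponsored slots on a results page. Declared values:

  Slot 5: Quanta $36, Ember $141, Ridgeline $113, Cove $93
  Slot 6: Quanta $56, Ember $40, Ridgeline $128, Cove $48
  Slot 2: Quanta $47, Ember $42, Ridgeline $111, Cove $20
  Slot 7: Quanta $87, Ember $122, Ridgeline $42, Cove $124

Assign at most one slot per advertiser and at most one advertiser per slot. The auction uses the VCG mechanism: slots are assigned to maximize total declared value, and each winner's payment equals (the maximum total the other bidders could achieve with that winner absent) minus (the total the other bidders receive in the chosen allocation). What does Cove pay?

Efficient allocation: Quanta→Slot 2 ($47), Ember→Slot 5 ($141), Ridgeline→Slot 6 ($128), Cove→Slot 7 ($124); total welfare W = $440.
Cove receives Slot 7 at value $124, so the others get W − 124 = $316.
Without Cove: best allocation of the remaining 3 bidders over all 4 slots is Quanta→Slot 7 ($87), Ember→Slot 5 ($141), Ridgeline→Slot 6 ($128), total $356.
VCG payment = (others' best without Cove) − (others' welfare with Cove) = 356 − 316 = $40.

Cove pays $40.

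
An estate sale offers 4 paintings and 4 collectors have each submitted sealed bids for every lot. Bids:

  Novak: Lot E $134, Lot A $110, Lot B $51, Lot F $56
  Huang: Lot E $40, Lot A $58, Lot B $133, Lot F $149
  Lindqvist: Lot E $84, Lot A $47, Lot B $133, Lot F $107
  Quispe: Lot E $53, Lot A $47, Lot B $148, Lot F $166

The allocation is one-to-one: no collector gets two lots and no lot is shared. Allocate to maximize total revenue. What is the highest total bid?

Maximum total: $493

Optimal: Novak→Lot A ($110), Huang→Lot B ($133), Lindqvist→Lot E ($84), Quispe→Lot F ($166) — total 110+133+84+166 = $493.
Max-entry greedy (repeatedly take the single best remaining cell) gives $480, worse by 13.
Next-best assignment: Novak→Lot E, Huang→Lot A, Lindqvist→Lot B, Quispe→Lot F = $491.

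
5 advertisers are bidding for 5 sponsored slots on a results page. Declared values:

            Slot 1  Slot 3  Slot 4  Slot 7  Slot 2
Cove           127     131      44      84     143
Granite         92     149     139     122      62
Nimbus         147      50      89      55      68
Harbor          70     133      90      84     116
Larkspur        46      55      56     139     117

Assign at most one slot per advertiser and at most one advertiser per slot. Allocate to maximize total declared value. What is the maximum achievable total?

Optimal: Cove→Slot 2 ($143), Granite→Slot 4 ($139), Nimbus→Slot 1 ($147), Harbor→Slot 3 ($133), Larkspur→Slot 7 ($139) — total 143+139+147+133+139 = $701.
Max-entry greedy (repeatedly take the single best remaining cell) gives $668, worse by 33.

Max total: $701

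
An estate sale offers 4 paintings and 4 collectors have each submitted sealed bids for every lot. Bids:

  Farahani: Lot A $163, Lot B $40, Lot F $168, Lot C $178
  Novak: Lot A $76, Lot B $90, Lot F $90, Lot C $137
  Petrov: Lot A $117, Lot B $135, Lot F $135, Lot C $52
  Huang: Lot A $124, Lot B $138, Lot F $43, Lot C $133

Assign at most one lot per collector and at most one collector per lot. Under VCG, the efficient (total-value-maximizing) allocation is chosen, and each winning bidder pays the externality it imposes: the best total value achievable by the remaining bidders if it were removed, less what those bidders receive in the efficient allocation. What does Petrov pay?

Petrov pays $5.

Efficient allocation: Farahani→Lot A ($163), Novak→Lot C ($137), Petrov→Lot F ($135), Huang→Lot B ($138); total welfare W = $573.
Petrov receives Lot F at value $135, so the others get W − 135 = $438.
Without Petrov: best allocation of the remaining 3 bidders over all 4 lots is Farahani→Lot F ($168), Novak→Lot C ($137), Huang→Lot B ($138), total $443.
VCG payment = (others' best without Petrov) − (others' welfare with Petrov) = 443 − 438 = $5.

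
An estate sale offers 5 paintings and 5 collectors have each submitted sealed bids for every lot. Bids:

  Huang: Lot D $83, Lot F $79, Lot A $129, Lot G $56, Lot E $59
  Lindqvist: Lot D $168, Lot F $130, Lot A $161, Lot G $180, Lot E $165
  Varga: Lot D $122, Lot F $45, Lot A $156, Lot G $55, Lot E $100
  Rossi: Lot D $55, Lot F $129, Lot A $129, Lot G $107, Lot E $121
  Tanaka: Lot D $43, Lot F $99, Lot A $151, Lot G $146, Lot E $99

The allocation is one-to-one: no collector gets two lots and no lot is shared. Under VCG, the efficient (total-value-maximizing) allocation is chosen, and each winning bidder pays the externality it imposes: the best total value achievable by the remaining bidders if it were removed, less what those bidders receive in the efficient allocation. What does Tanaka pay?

Tanaka pays $15.

Efficient allocation: Huang→Lot A ($129), Lindqvist→Lot E ($165), Varga→Lot D ($122), Rossi→Lot F ($129), Tanaka→Lot G ($146); total welfare W = $691.
Tanaka receives Lot G at value $146, so the others get W − 146 = $545.
Without Tanaka: best allocation of the remaining 4 bidders over all 5 lots is Huang→Lot A ($129), Lindqvist→Lot G ($180), Varga→Lot D ($122), Rossi→Lot F ($129), total $560.
VCG payment = (others' best without Tanaka) − (others' welfare with Tanaka) = 560 − 545 = $15.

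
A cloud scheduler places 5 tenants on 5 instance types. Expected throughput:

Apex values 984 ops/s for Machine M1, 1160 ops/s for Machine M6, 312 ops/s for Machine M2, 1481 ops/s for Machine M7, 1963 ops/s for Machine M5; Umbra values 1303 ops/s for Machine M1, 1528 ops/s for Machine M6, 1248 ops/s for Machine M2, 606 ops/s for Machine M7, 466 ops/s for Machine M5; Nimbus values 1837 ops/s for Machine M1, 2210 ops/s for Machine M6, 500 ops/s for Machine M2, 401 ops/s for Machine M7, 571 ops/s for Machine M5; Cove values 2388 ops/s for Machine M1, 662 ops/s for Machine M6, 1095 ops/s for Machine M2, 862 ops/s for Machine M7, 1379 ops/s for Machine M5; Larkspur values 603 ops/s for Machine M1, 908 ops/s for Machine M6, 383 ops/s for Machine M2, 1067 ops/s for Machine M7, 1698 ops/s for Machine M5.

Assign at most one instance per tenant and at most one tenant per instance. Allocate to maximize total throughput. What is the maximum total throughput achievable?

Optimal: Apex→Machine M7 (1481 ops/s), Umbra→Machine M2 (1248 ops/s), Nimbus→Machine M6 (2210 ops/s), Cove→Machine M1 (2388 ops/s), Larkspur→Machine M5 (1698 ops/s) — total 1481+1248+2210+2388+1698 = 9025 ops/s.
Row-greedy (each tenant in turn takes its best remaining instance) gives 7490 ops/s, worse by 1535.
Next-best assignment: Apex→Machine M5, Umbra→Machine M2, Nimbus→Machine M6, Cove→Machine M1, Larkspur→Machine M7 = 8876 ops/s.

Maximum total: 9025 ops/s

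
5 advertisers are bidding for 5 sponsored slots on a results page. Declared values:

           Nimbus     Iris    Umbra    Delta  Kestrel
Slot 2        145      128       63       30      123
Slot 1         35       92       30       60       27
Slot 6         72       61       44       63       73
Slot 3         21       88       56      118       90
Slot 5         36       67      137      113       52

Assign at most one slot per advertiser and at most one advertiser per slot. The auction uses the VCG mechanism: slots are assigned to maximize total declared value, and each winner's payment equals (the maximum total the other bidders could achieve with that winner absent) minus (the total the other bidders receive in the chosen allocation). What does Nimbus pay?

Nimbus pays $50.

Efficient allocation: Nimbus→Slot 2 ($145), Iris→Slot 1 ($92), Umbra→Slot 5 ($137), Delta→Slot 3 ($118), Kestrel→Slot 6 ($73); total welfare W = $565.
Nimbus receives Slot 2 at value $145, so the others get W − 145 = $420.
Without Nimbus: best allocation of the remaining 4 bidders over all 5 slots is Iris→Slot 1 ($92), Umbra→Slot 5 ($137), Delta→Slot 3 ($118), Kestrel→Slot 2 ($123), total $470.
VCG payment = (others' best without Nimbus) − (others' welfare with Nimbus) = 470 − 420 = $50.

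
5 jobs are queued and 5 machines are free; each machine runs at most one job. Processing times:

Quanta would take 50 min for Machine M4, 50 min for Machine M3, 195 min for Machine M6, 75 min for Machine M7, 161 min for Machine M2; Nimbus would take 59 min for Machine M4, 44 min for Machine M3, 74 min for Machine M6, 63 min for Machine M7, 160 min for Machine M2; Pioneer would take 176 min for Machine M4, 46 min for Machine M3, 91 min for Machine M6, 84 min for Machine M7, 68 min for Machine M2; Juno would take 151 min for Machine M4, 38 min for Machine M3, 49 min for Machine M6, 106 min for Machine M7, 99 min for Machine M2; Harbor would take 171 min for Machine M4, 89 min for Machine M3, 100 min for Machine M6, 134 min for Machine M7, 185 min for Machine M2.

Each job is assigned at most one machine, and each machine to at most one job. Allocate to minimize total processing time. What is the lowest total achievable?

Min total: 319 min

This is a one-to-one assignment (minimum-cost bipartite matching).
Optimal: Quanta→Machine M4 (50 min), Nimbus→Machine M7 (63 min), Pioneer→Machine M2 (68 min), Juno→Machine M3 (38 min), Harbor→Machine M6 (100 min) — total 50+63+68+38+100 = 319 min.
Column-greedy (each machine in turn goes to its cheapest remaining job) gives 431 min, worse by 112.
Checked against all permutations: 319 min is optimal.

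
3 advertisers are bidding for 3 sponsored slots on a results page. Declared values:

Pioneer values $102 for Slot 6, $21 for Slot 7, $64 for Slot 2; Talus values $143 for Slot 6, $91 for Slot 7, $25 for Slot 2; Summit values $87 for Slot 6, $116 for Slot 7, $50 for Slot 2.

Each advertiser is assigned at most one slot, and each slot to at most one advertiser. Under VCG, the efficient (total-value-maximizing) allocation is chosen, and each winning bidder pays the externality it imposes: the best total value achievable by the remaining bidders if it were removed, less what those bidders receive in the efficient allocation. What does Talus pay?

Talus pays $38.

Efficient allocation: Pioneer→Slot 2 ($64), Talus→Slot 6 ($143), Summit→Slot 7 ($116); total welfare W = $323.
Talus receives Slot 6 at value $143, so the others get W − 143 = $180.
Without Talus: best allocation of the remaining 2 bidders over all 3 slots is Pioneer→Slot 6 ($102), Summit→Slot 7 ($116), total $218.
VCG payment = (others' best without Talus) − (others' welfare with Talus) = 218 − 180 = $38.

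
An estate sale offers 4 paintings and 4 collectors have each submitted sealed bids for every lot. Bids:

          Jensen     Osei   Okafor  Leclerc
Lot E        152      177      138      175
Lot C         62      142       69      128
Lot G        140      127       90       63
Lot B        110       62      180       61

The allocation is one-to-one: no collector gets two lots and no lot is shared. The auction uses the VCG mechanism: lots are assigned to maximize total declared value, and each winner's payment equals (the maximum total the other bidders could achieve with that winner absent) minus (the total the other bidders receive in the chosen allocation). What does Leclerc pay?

Leclerc pays $35.

Efficient allocation: Jensen→Lot G ($140), Osei→Lot C ($142), Okafor→Lot B ($180), Leclerc→Lot E ($175); total welfare W = $637.
Leclerc receives Lot E at value $175, so the others get W − 175 = $462.
Without Leclerc: best allocation of the remaining 3 bidders over all 4 lots is Jensen→Lot G ($140), Osei→Lot E ($177), Okafor→Lot B ($180), total $497.
VCG payment = (others' best without Leclerc) − (others' welfare with Leclerc) = 497 − 462 = $35.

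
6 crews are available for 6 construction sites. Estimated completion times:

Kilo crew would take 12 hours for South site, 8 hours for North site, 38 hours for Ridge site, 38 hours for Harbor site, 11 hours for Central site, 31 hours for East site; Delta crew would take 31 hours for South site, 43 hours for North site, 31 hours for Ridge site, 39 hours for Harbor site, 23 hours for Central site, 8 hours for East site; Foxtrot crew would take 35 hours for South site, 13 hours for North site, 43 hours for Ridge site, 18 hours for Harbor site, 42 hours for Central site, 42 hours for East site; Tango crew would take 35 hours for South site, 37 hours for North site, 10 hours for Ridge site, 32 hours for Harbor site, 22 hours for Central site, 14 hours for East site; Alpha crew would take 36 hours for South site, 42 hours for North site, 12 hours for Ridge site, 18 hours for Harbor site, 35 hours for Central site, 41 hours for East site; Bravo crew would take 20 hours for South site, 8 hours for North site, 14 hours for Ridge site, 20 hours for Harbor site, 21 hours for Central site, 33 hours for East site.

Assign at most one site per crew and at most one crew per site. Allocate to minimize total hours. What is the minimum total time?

Optimal: Kilo crew→South site (12 hours), Delta crew→East site (8 hours), Foxtrot crew→Harbor site (18 hours), Tango crew→Central site (22 hours), Alpha crew→Ridge site (12 hours), Bravo crew→North site (8 hours) — total 12+8+18+22+12+8 = 80 hours.
Row-greedy (each crew in turn takes its cheapest remaining site) gives 99 hours, worse by 19.
No other one-to-one assignment undercuts 80 hours.

Minimum total: 80 hours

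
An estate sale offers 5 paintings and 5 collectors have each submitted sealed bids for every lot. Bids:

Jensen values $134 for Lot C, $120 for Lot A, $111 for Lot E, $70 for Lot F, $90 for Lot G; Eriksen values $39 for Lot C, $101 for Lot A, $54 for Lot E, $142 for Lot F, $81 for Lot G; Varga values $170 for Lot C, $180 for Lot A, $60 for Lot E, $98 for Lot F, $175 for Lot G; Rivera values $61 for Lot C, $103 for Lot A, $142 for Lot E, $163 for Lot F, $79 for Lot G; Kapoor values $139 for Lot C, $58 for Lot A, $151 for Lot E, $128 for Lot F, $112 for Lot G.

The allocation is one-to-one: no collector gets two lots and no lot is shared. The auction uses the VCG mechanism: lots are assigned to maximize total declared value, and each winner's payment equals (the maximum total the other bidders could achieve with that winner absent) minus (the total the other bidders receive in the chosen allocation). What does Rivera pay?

Rivera pays $46.

Efficient allocation: Jensen→Lot C ($134), Eriksen→Lot A ($101), Varga→Lot G ($175), Rivera→Lot F ($163), Kapoor→Lot E ($151); total welfare W = $724.
Rivera receives Lot F at value $163, so the others get W − 163 = $561.
Without Rivera: best allocation of the remaining 4 bidders over all 5 lots is Jensen→Lot C ($134), Eriksen→Lot F ($142), Varga→Lot A ($180), Kapoor→Lot E ($151), total $607.
VCG payment = (others' best without Rivera) − (others' welfare with Rivera) = 607 − 561 = $46.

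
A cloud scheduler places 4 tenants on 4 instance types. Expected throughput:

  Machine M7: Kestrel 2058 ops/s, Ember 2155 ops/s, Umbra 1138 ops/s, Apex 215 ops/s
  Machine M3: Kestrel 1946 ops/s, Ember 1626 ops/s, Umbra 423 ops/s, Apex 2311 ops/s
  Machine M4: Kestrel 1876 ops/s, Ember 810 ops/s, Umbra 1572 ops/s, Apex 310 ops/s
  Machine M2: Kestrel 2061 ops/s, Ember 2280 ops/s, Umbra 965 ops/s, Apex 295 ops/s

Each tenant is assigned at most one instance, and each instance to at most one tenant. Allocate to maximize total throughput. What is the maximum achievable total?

Maximum total: 8221 ops/s

Treat this as an assignment problem: match each tenant to one instance.
Optimal: Kestrel→Machine M7 (2058 ops/s), Ember→Machine M2 (2280 ops/s), Umbra→Machine M4 (1572 ops/s), Apex→Machine M3 (2311 ops/s) — total 2058+2280+1572+2311 = 8221 ops/s.
Row-greedy (each tenant in turn takes its best remaining instance) gives 8099 ops/s, worse by 122.
No other one-to-one assignment exceeds 8221 ops/s.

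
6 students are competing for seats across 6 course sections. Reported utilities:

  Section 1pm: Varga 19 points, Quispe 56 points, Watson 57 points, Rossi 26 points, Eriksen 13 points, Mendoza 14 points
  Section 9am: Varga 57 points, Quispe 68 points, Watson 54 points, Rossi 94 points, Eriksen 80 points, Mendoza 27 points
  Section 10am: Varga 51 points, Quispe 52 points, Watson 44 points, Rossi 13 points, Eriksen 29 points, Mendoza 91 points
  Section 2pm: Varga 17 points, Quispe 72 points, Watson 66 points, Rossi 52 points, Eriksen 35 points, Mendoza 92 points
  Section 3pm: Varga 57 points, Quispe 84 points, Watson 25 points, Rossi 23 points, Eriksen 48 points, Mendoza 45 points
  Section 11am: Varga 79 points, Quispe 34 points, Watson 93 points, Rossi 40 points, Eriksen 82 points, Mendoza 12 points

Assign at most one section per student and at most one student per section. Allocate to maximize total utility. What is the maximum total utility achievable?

Max total: 460 points

This is a one-to-one assignment (maximum-weight bipartite matching).
Optimal: Varga→Section 10am (51 points), Quispe→Section 3pm (84 points), Watson→Section 1pm (57 points), Rossi→Section 9am (94 points), Eriksen→Section 11am (82 points), Mendoza→Section 2pm (92 points) — total 51+84+57+94+82+92 = 460 points.
Row-greedy (each student in turn takes its best remaining section) gives 366 points, worse by 94.
Every other assignment is strictly worse.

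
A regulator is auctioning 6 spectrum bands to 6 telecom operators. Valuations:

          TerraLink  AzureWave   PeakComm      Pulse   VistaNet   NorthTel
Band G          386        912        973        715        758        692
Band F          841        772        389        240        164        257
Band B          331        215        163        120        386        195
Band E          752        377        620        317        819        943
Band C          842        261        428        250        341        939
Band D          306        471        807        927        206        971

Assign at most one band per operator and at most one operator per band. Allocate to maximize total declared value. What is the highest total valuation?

Max total: $4843M

Optimal: TerraLink→Band C ($842M), AzureWave→Band F ($772M), PeakComm→Band G ($973M), Pulse→Band D ($927M), VistaNet→Band B ($386M), NorthTel→Band E ($943M) — total 842+772+973+927+386+943 = $4843M.
No other one-to-one assignment exceeds $4843M.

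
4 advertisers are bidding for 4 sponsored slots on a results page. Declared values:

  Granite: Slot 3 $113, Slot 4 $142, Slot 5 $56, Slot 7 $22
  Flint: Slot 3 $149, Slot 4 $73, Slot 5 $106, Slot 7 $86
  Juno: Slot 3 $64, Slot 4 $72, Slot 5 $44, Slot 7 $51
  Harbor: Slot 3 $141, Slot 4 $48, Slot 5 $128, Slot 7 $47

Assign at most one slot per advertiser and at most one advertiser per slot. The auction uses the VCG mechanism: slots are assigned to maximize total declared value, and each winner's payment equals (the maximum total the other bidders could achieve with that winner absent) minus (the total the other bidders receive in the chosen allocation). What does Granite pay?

Efficient allocation: Granite→Slot 4 ($142), Flint→Slot 3 ($149), Juno→Slot 7 ($51), Harbor→Slot 5 ($128); total welfare W = $470.
Granite receives Slot 4 at value $142, so the others get W − 142 = $328.
Without Granite: best allocation of the remaining 3 bidders over all 4 slots is Flint→Slot 3 ($149), Juno→Slot 4 ($72), Harbor→Slot 5 ($128), total $349.
VCG payment = (others' best without Granite) − (others' welfare with Granite) = 349 − 328 = $21.

Granite pays $21.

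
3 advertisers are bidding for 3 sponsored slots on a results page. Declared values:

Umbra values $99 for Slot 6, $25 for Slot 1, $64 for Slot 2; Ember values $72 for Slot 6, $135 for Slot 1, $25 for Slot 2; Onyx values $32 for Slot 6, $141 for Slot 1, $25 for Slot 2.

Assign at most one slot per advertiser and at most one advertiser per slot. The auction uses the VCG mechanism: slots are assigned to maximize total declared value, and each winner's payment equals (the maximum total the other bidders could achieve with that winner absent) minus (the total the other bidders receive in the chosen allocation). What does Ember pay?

Efficient allocation: Umbra→Slot 2 ($64), Ember→Slot 6 ($72), Onyx→Slot 1 ($141); total welfare W = $277.
Ember receives Slot 6 at value $72, so the others get W − 72 = $205.
Without Ember: best allocation of the remaining 2 bidders over all 3 slots is Umbra→Slot 6 ($99), Onyx→Slot 1 ($141), total $240.
VCG payment = (others' best without Ember) − (others' welfare with Ember) = 240 − 205 = $35.

Ember pays $35.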